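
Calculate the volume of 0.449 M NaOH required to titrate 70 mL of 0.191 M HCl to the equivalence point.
V_{base} = 29.8 mL

At equivalence: moles acid = moles base.
moles HCl = 0.191 M × 0.07 L = 0.01337 mol
V_NaOH = 0.01337 mol ÷ 0.449 M = 0.02978 L = 29.8 mL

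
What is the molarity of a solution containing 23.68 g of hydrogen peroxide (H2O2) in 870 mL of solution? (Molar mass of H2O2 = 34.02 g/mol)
Moles of H2O2 = 23.68 g ÷ 34.02 g/mol = 0.696061 mol
Volume = 870 mL = 0.87 L
Molarity = 0.696061 mol ÷ 0.87 L = 0.8001 M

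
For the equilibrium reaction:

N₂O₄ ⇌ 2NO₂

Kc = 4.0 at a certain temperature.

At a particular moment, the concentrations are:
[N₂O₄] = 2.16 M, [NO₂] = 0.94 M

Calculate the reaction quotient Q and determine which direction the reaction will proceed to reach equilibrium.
Q = 0.409, Q < K, reaction proceeds forward (toward products)

Q = ([NO₂]^2) / ([N₂O₄])
  = ((0.94)^2) / ((2.16)) = 0.8836/2.16 = 0.4091
Since Q = 0.4091 < Kc = 4.0, the reaction proceeds forward (toward products) to reach equilibrium.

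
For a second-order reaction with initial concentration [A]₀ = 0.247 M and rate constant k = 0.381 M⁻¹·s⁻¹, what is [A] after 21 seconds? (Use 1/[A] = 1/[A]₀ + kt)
0.0830 M

1/[A] = 1/[A]₀ + k·t = 1/0.247 + (0.381)·(21) = 4.0486 + 8.0010 = 12.0496
[A] = 1/12.0496 = 0.0830 M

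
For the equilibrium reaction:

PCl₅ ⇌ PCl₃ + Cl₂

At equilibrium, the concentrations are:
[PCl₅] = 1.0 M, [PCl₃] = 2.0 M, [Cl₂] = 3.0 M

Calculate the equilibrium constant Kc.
K_c = 6.0000

Kc = ([PCl₃] × [Cl₂]) / ([PCl₅])
   = ((2.0)·(3.0)) / ((1.0))
   = 6 / 1 = 6.0000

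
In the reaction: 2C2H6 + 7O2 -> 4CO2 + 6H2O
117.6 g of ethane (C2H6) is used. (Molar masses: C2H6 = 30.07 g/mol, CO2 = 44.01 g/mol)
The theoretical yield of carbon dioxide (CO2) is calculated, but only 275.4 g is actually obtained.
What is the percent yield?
Moles of C2H6 = 117.6 g ÷ 30.07 g/mol = 3.91087 mol
Mole ratio: 4 mol CO2 / 2 mol C2H6
Moles of CO2 = 3.91087 × (4/2) = 7.82175 mol
Theoretical yield = 7.82175 mol × 44.01 g/mol = 344.24 g
Actual yield = 275.4 g
Percent yield = (275.4 / 344.24) × 100% = 80.0%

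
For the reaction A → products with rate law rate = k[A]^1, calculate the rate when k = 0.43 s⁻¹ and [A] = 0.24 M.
0.1032 M/s

rate = k·[A]^1 = 0.43·(0.24)^1 = 0.43·0.24 = 0.1032 M/s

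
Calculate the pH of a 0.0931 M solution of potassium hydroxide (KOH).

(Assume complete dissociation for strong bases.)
pH = 12.97

[OH⁻] = 0.0931 M for strong base. pOH = -log[OH⁻] = 1.03, pH = 14 - pOH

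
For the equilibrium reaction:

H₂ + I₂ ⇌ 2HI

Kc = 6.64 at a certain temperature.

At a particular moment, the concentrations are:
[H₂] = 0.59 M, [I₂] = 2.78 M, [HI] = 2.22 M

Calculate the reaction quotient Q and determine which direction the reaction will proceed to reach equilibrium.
Q = 3.005, Q < K, reaction proceeds forward (toward products)

Q = ([HI]^2) / ([H₂] × [I₂])
  = ((2.22)^2) / ((0.59)·(2.78)) = 4.9284/1.6402 = 3.005
Since Q = 3.005 < Kc = 6.64, the reaction proceeds forward (toward products) to reach equilibrium.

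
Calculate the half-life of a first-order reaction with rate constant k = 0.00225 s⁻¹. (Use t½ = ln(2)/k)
308.07 s

t½ = ln(2)/k = 0.6931/0.00225 = 308.07 s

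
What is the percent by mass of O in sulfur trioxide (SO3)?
Mass of O in formula = 16.0 × 3 = 48 g/mol
Molar mass = 80.07 g/mol
% O = (48/80.07) × 100% = 59.95%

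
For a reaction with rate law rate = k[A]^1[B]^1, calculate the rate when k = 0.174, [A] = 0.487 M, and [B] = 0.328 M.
0.02779 M/s

rate = k·[A]^1·[B]^1 = 0.174·(0.487)^1·(0.328)^1 = 0.174·0.487·0.328 = 0.02779 M/s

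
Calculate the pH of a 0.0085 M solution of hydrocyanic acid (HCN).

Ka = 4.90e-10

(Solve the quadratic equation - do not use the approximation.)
pH = 5.69

x² + Ka×x - Ka×C = 0. Using quadratic formula: [H⁺] = 2.0406e-06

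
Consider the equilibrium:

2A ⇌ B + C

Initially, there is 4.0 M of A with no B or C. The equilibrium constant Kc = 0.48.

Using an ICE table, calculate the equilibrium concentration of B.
[B] = 1.162 M

ICE: [A] = 4.0 − 2x, [B] = [C] = x.
Kc = x²/(4.0 − 2x)² = 0.48 ⇒ √Kc = x/(4.0 − 2x).
x = √0.48·4.0/(1 + 2√0.48) = 0.69282·4.0/2.3856 = 1.1617.
[B] = x = 1.162 M.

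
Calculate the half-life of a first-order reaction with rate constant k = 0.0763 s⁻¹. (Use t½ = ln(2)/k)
9.08 s

t½ = ln(2)/k = 0.6931/0.0763 = 9.08 s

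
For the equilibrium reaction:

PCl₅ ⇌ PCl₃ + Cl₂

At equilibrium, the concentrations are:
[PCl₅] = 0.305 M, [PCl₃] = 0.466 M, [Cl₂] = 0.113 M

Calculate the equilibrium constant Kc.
K_c = 0.1726

Kc = ([PCl₃] × [Cl₂]) / ([PCl₅])
   = ((0.466)·(0.113)) / ((0.305))
   = 0.052658 / 0.305 = 0.1726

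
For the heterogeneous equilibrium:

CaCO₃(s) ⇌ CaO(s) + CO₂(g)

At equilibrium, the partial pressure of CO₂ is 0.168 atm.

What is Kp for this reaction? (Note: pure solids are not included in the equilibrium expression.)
K_p = 0.168

Solids (CaCO₃, CaO) have activity 1 and are excluded.
Kp = P(CO₂) = 0.168.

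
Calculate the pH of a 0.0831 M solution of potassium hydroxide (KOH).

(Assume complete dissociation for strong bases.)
pH = 12.92

[OH⁻] = 0.0831 M for strong base. pOH = -log[OH⁻] = 1.08, pH = 14 - pOH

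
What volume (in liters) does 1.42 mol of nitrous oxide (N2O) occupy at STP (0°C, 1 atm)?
At STP, 1 mol of gas occupies 22.4 L
Volume = 1.42 mol × 22.4 L/mol = 31.81 L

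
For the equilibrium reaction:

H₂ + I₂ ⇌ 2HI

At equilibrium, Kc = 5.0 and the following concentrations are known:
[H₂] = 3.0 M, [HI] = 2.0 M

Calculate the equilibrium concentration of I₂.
[I₂] = 0.2667 M

Kc = ([HI]^2) / ([H₂] × [I₂]) = 5.0
[I₂]^1 = (product terms)/(Kc · other reactant terms) = 4 / (5.0 · 3) = 0.26667
[I₂] = 0.2667 M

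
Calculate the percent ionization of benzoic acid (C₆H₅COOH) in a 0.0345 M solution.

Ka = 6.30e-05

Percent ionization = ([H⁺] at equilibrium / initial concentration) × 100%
Percent ionization = 4.18%

Let x = [H⁺]. Ka = x²/(C - x) ⇒ x² + (6.30e-05)x - (6.30e-05)(0.0345) = 0. x = 1.4431e-03. Percent = (1.4431e-03/0.0345) × 100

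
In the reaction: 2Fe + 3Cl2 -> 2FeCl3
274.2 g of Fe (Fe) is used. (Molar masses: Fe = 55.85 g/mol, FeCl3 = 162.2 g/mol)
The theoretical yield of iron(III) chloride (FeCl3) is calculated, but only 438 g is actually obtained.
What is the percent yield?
Moles of Fe = 274.2 g ÷ 55.85 g/mol = 4.90958 mol
Mole ratio: 2 mol FeCl3 / 2 mol Fe
Moles of FeCl3 = 4.90958 × (2/2) = 4.90958 mol
Theoretical yield = 4.90958 mol × 162.2 g/mol = 796.33 g
Actual yield = 438 g
Percent yield = (438 / 796.33) × 100% = 55.0%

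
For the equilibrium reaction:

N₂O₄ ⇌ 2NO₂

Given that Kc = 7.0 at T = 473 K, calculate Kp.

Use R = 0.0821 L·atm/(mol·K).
K_p = 271.8331

Δn = (moles gaseous products) − (moles gaseous reactants) = 1
T = 473 K; RT = 0.0821 × 473 = 38.8333
Kp = Kc·(RT)^Δn = 7.0 × (38.8333)^1 = 7.0 × 38.8333 = 271.8331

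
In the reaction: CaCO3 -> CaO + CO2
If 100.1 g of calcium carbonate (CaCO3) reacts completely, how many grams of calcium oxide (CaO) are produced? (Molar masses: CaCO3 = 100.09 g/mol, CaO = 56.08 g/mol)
Moles of CaCO3 = 100.1 g ÷ 100.09 g/mol = 1.0001 mol
Mole ratio: 1 mol CaO / 1 mol CaCO3
Moles of CaO = 1.0001 × (1/1) = 1.0001 mol
Mass of CaO = 1.0001 mol × 56.08 g/mol = 56.09 g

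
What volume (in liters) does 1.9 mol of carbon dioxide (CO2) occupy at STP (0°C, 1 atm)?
At STP, 1 mol of gas occupies 22.4 L
Volume = 1.9 mol × 22.4 L/mol = 42.56 L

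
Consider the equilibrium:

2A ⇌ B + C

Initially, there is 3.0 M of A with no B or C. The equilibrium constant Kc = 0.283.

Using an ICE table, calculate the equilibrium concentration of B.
[B] = 0.773 M

ICE: [A] = 3.0 − 2x, [B] = [C] = x.
Kc = x²/(3.0 − 2x)² = 0.283 ⇒ √Kc = x/(3.0 − 2x).
x = √0.283·3.0/(1 + 2√0.283) = 0.53198·3.0/2.064 = 0.77324.
[B] = x = 0.773 M.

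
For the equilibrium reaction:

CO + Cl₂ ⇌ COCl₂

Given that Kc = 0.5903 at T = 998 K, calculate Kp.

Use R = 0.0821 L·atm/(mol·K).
K_p = 0.0072

Δn = (moles gaseous products) − (moles gaseous reactants) = -1
T = 998 K; RT = 0.0821 × 998 = 81.9358
Kp = Kc·(RT)^Δn = 0.5903 × (81.9358)^-1 = 0.5903 × 0.0122047 = 0.0072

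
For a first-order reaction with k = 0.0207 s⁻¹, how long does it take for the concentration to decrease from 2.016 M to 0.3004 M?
91.97 s

From ln[A] = ln[A]₀ - k·t: t = ln([A]₀/[A])/k = ln(2.016/0.3004)/0.0207 = ln(6.7111)/0.0207 = 1.9038/0.0207 = 91.97 s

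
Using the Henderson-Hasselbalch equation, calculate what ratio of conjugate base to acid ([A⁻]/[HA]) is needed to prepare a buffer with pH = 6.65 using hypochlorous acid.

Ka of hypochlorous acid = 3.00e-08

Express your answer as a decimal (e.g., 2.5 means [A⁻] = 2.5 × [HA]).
[A⁻]/[HA] = 0.134

pKa = −log(3.00e-08) = 7.5229. pH = pKa + log([A⁻]/[HA]). 6.65 = 7.5229 + log(ratio). log(ratio) = 6.65 − 7.5229 = -0.8729. ratio = 10^(-0.8729) = 0.134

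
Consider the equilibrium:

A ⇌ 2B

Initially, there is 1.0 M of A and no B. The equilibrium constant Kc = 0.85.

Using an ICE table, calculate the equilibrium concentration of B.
[B] = 0.734 M

ICE: [A] = 1.0 − x, [B] = 2x.
Kc = (2x)²/(1.0 − x) = 0.85 ⇒ 4x² + 0.85x − 0.85 = 0.
x = (−0.85 + √(0.85² + 4·4·0.85))/(2·4) = (−0.85 + √14.322)/8 = 0.36681.
[B] = 2x = 0.734 M.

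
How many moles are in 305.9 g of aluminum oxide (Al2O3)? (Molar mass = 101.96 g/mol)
Moles = 305.9 g ÷ 101.96 g/mol = 3 mol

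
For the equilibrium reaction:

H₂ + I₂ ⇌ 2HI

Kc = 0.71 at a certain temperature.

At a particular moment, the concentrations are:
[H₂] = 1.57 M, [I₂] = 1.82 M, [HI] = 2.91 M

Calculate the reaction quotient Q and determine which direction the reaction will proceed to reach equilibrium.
Q = 2.964, Q > K, reaction proceeds reverse (toward reactants)

Q = ([HI]^2) / ([H₂] × [I₂])
  = ((2.91)^2) / ((1.57)·(1.82)) = 8.4681/2.8574 = 2.964
Since Q = 2.964 > Kc = 0.71, the reaction proceeds reverse (toward reactants) to reach equilibrium.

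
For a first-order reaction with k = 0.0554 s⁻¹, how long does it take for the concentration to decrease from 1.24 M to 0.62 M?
12.51 s

From ln[A] = ln[A]₀ - k·t: t = ln([A]₀/[A])/k = ln(1.24/0.62)/0.0554 = ln(2.0000)/0.0554 = 0.6931/0.0554 = 12.51 s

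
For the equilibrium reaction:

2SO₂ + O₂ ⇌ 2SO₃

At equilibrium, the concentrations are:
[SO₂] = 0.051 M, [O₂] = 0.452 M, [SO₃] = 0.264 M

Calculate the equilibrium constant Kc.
K_c = 59.2828

Kc = ([SO₃]^2) / ([SO₂]^2 × [O₂])
   = ((0.264)^2) / ((0.051)^2·(0.452))
   = 0.069696 / 0.0011757 = 59.2828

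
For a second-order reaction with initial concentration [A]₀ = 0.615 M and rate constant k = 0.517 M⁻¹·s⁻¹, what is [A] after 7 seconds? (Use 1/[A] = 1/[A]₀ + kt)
0.1907 M

1/[A] = 1/[A]₀ + k·t = 1/0.615 + (0.517)·(7) = 1.6260 + 3.6190 = 5.2450
[A] = 1/5.2450 = 0.1907 M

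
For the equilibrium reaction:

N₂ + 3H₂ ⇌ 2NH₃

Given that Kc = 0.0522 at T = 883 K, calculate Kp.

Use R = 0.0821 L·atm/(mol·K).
K_p = 9.93e-06

Δn = (moles gaseous products) − (moles gaseous reactants) = -2
T = 883 K; RT = 0.0821 × 883 = 72.4943
Kp = Kc·(RT)^Δn = 0.0522 × (72.4943)^-2 = 0.0522 × 0.00019028 = 9.93e-06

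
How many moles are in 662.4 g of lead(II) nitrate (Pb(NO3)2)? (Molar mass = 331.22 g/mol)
Moles = 662.4 g ÷ 331.22 g/mol = 2 mol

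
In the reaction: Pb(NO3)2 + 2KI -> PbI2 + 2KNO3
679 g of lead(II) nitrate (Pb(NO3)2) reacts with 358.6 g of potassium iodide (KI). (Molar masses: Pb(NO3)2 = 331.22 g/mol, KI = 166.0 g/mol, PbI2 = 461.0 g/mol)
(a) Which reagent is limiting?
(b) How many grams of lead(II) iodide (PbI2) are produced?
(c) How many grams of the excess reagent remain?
(a) KI, (b) 497.9 g, (c) 321.2 g

Moles of Pb(NO3)2 = 679 g ÷ 331.22 g/mol = 2.05 mol
Moles of KI = 358.6 g ÷ 166.0 g/mol = 2.16024 mol
Moles ÷ coefficient: Pb(NO3)2: 2.05/1 = 2.05, KI: 2.16024/2 = 1.08
(a) KI has the smaller value, so KI is the limiting reagent.
(b) Moles of PbI2 = 2.16024 mol KI × (1/2) = 1.08012 mol; mass = 1.08012 mol × 461.0 g/mol = 497.9 g
(c) Pb(NO3)2 consumed = 2.16024 × (1/2) = 1.08012 mol; remaining = 2.05 − 1.08012 = 0.969876 mol; mass = 0.969876 mol × 331.22 g/mol = 321.2 g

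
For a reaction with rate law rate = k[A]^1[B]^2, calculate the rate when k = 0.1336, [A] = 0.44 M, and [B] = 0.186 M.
0.002034 M/s

rate = k·[A]^1·[B]^2 = 0.1336·(0.44)^1·(0.186)^2 = 0.1336·0.44·0.034596 = 0.002034 M/s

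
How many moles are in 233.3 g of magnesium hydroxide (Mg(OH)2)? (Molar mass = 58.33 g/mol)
Moles = 233.3 g ÷ 58.33 g/mol = 4 mol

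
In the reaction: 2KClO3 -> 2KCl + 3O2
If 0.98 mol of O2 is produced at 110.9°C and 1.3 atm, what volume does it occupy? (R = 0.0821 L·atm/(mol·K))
T = 110.9°C + 273.15 = 384.05 K
V = nRT/P = (0.98 × 0.0821 × 384.05) / 1.3
V = 23.77 L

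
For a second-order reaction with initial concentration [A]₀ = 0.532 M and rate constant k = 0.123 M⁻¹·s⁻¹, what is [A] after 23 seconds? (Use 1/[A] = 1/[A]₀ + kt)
0.2124 M

1/[A] = 1/[A]₀ + k·t = 1/0.532 + (0.123)·(23) = 1.8797 + 2.8290 = 4.7087
[A] = 1/4.7087 = 0.2124 M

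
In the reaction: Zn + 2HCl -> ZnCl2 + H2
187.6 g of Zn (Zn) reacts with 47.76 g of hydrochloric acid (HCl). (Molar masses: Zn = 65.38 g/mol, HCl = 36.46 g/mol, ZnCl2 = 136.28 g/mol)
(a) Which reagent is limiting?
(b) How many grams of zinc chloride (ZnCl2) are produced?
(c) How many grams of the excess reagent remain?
(a) HCl, (b) 89.26 g, (c) 144.8 g

Moles of Zn = 187.6 g ÷ 65.38 g/mol = 2.86938 mol
Moles of HCl = 47.76 g ÷ 36.46 g/mol = 1.30993 mol
Moles ÷ coefficient: Zn: 2.86938/1 = 2.869, HCl: 1.30993/2 = 0.655
(a) HCl has the smaller value, so HCl is the limiting reagent.
(b) Moles of ZnCl2 = 1.30993 mol HCl × (1/2) = 0.654964 mol; mass = 0.654964 mol × 136.28 g/mol = 89.26 g
(c) Zn consumed = 1.30993 × (1/2) = 0.654964 mol; remaining = 2.86938 − 0.654964 = 2.21441 mol; mass = 2.21441 mol × 65.38 g/mol = 144.8 g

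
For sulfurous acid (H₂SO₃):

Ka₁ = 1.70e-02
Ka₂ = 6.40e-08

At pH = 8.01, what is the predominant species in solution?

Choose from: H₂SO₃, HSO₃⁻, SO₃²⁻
SO₃²⁻

pKa1 = 1.77, pKa2 = 7.19. Each pKa is the crossover between adjacent species; pH = 8.01 lies in the region where SO₃²⁻ predominates.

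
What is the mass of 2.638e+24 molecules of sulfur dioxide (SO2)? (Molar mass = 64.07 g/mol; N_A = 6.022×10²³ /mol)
Moles = 2.638e+24 ÷ 6.022×10²³ = 4.3806 mol
Mass = 4.3806 mol × 64.07 g/mol = 280.7 g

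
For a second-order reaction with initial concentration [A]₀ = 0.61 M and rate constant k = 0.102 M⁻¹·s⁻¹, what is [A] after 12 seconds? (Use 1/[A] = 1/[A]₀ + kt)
0.3492 M

1/[A] = 1/[A]₀ + k·t = 1/0.61 + (0.102)·(12) = 1.6393 + 1.2240 = 2.8633
[A] = 1/2.8633 = 0.3492 M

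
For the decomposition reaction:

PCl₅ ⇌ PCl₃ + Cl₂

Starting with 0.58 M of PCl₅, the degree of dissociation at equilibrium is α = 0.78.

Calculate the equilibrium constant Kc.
K_c = 1.6040

x = α·[A]₀ = 0.78 × 0.58 = 0.4524 M dissociated.
At eq: [PCl₅] = 0.58 − 0.4524 = 0.1276 M; [PCl₃] = [Cl₂] = x = 0.4524 M.
Kc = [PCl₃][Cl₂]/[PCl₅] = (0.4524)²/0.1276 = 1.604.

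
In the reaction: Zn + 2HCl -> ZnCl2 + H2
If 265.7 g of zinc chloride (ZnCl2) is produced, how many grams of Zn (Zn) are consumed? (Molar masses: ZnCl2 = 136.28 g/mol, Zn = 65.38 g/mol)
Moles of ZnCl2 = 265.7 g ÷ 136.28 g/mol = 1.94966 mol
Mole ratio: 1 mol Zn / 1 mol ZnCl2
Moles of Zn = 1.94966 × (1/1) = 1.94966 mol
Mass of Zn = 1.94966 mol × 65.38 g/mol = 127.5 g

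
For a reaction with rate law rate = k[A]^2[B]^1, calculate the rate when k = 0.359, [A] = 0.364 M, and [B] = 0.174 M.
0.008276 M/s

rate = k·[A]^2·[B]^1 = 0.359·(0.364)^2·(0.174)^1 = 0.359·0.132496·0.174 = 0.008276 M/s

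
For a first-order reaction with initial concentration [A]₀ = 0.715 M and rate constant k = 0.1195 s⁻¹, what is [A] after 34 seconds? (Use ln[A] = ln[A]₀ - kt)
0.0123 M

ln[A] = ln[A]₀ - k·t = ln(0.715) - (0.1195)·(34) = -0.3355 - 4.0630 = -4.3985
[A] = e^(-4.3985) = 0.0123 M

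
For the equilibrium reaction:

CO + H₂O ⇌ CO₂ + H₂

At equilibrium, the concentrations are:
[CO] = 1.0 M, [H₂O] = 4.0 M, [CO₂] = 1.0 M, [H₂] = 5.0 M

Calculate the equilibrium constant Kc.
K_c = 1.2500

Kc = ([CO₂] × [H₂]) / ([CO] × [H₂O])
   = ((1.0)·(5.0)) / ((1.0)·(4.0))
   = 5 / 4 = 1.2500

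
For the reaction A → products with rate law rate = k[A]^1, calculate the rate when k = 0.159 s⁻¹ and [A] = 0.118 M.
0.01876 M/s

rate = k·[A]^1 = 0.159·(0.118)^1 = 0.159·0.118 = 0.01876 M/s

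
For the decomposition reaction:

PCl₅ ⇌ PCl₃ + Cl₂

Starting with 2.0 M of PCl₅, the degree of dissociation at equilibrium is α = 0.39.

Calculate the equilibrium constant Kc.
K_c = 0.4987

x = α·[A]₀ = 0.39 × 2.0 = 0.78 M dissociated.
At eq: [PCl₅] = 2.0 − 0.78 = 1.22 M; [PCl₃] = [Cl₂] = x = 0.78 M.
Kc = [PCl₃][Cl₂]/[PCl₅] = (0.78)²/1.22 = 0.4987.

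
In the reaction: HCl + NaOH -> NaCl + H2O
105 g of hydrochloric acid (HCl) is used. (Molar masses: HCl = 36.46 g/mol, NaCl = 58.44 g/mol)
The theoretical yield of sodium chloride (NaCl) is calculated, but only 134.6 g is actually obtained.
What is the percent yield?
Moles of HCl = 105 g ÷ 36.46 g/mol = 2.87987 mol
Mole ratio: 1 mol NaCl / 1 mol HCl
Moles of NaCl = 2.87987 × (1/1) = 2.87987 mol
Theoretical yield = 2.87987 mol × 58.44 g/mol = 168.3 g
Actual yield = 134.6 g
Percent yield = (134.6 / 168.3) × 100% = 80.0%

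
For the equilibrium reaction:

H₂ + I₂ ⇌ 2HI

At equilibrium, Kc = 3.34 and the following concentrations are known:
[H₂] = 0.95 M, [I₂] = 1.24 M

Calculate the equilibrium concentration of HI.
[HI] = 1.9836 M

Kc = ([HI]^2) / ([H₂] × [I₂]) = 3.34
[HI]^2 = Kc · (reactant terms)/(other product terms) = 3.34 · 1.178 / 1 = 3.9345
[HI] = (3.9345)^(1/2) = 1.9836 M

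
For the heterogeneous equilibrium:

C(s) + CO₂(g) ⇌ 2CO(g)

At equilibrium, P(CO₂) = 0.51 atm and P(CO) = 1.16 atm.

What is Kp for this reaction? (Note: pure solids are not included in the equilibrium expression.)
K_p = 2.638

Solid C is excluded.
Kp = P(CO)²/P(CO₂) = (1.16)²/0.51 = 1.346/0.51 = 2.638.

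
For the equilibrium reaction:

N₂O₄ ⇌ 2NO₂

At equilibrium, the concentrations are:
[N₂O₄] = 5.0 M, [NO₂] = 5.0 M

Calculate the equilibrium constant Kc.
K_c = 5.0000

Kc = ([NO₂]^2) / ([N₂O₄])
   = ((5.0)^2) / ((5.0))
   = 25 / 5 = 5.0000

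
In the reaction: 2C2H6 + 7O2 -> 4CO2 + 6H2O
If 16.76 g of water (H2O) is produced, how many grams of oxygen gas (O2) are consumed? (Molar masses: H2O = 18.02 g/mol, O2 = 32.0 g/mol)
Moles of H2O = 16.76 g ÷ 18.02 g/mol = 0.930078 mol
Mole ratio: 7 mol O2 / 6 mol H2O
Moles of O2 = 0.930078 × (7/6) = 1.08509 mol
Mass of O2 = 1.08509 mol × 32.0 g/mol = 34.72 g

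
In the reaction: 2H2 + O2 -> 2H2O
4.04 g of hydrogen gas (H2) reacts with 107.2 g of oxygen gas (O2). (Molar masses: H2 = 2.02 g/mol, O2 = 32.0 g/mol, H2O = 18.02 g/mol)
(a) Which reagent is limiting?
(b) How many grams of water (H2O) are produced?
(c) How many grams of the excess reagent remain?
(a) H2, (b) 36.04 g, (c) 75.2 g

Moles of H2 = 4.04 g ÷ 2.02 g/mol = 2 mol
Moles of O2 = 107.2 g ÷ 32.0 g/mol = 3.35 mol
Moles ÷ coefficient: H2: 2/2 = 1, O2: 3.35/1 = 3.35
(a) H2 has the smaller value, so H2 is the limiting reagent.
(b) Moles of H2O = 2 mol H2 × (2/2) = 2 mol; mass = 2 mol × 18.02 g/mol = 36.04 g
(c) O2 consumed = 2 × (1/2) = 1 mol; remaining = 3.35 − 1 = 2.35 mol; mass = 2.35 mol × 32.0 g/mol = 75.2 g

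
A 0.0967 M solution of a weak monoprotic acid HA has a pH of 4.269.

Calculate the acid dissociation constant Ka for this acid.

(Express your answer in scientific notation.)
K_a = 3.00e-08

[H⁺] = 10^(−pH) = 10^(−4.269) = 5.383e-05 M. For HA ⇌ H⁺ + A⁻, Ka = x²/(C − x) = (5.383e-05)²/(0.0967 − 5.383e-05) = 3.00e-08.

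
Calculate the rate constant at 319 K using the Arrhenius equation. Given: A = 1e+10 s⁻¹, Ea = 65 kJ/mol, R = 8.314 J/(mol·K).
2.27e-01 s⁻¹

k = A·exp(-Ea/(R·T)) = 1e+10·exp(-65000/(8.314·319)) = 1e+10·exp(-24.5083) = 1e+10·2.2709e-11 = 2.27e-01 s⁻¹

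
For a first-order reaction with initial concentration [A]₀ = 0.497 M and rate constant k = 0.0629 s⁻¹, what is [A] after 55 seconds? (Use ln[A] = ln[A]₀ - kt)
0.0156 M

ln[A] = ln[A]₀ - k·t = ln(0.497) - (0.0629)·(55) = -0.6992 - 3.4595 = -4.1587
[A] = e^(-4.1587) = 0.0156 M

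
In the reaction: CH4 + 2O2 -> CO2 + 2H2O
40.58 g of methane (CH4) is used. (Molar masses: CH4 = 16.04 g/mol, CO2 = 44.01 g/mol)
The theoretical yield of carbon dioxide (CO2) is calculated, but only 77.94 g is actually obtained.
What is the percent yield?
Moles of CH4 = 40.58 g ÷ 16.04 g/mol = 2.52993 mol
Mole ratio: 1 mol CO2 / 1 mol CH4
Moles of CO2 = 2.52993 × (1/1) = 2.52993 mol
Theoretical yield = 2.52993 mol × 44.01 g/mol = 111.34 g
Actual yield = 77.94 g
Percent yield = (77.94 / 111.34) × 100% = 70.0%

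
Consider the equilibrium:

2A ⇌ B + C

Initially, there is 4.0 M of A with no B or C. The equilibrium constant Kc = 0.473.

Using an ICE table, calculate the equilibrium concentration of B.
[B] = 1.158 M

ICE: [A] = 4.0 − 2x, [B] = [C] = x.
Kc = x²/(4.0 − 2x)² = 0.473 ⇒ √Kc = x/(4.0 − 2x).
x = √0.473·4.0/(1 + 2√0.473) = 0.68775·4.0/2.3755 = 1.1581.
[B] = x = 1.158 M.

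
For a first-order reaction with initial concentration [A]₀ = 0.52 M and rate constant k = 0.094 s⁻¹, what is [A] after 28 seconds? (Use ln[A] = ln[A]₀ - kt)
0.0374 M

ln[A] = ln[A]₀ - k·t = ln(0.52) - (0.094)·(28) = -0.6539 - 2.6320 = -3.2859
[A] = e^(-3.2859) = 0.0374 M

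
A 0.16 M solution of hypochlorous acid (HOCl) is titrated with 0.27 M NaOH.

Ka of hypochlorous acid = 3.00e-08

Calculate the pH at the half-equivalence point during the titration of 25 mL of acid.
pH = pKa = 7.52

At the half-equivalence point, [HA] = [A⁻], so by Henderson–Hasselbalch pH = pKa + log(1) = pKa.
pKa = −log(3.00e-08) = 7.52.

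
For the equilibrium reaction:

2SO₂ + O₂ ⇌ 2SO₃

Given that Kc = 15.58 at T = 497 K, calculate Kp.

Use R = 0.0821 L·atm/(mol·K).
K_p = 0.3818

Δn = (moles gaseous products) − (moles gaseous reactants) = -1
T = 497 K; RT = 0.0821 × 497 = 40.8037
Kp = Kc·(RT)^Δn = 15.58 × (40.8037)^-1 = 15.58 × 0.0245076 = 0.3818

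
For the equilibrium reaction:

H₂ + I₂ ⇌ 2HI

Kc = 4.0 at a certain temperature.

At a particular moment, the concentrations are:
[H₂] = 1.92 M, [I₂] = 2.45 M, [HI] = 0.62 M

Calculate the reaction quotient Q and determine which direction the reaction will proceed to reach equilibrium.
Q = 0.082, Q < K, reaction proceeds forward (toward products)

Q = ([HI]^2) / ([H₂] × [I₂])
  = ((0.62)^2) / ((1.92)·(2.45)) = 0.3844/4.704 = 0.08172
Since Q = 0.08172 < Kc = 4.0, the reaction proceeds forward (toward products) to reach equilibrium.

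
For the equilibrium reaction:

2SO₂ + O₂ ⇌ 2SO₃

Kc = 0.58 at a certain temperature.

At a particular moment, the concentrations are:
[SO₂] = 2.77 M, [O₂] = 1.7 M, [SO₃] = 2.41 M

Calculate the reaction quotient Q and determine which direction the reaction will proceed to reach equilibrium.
Q = 0.445, Q < K, reaction proceeds forward (toward products)

Q = ([SO₃]^2) / ([SO₂]^2 × [O₂])
  = ((2.41)^2) / ((2.77)^2·(1.7)) = 5.8081/13.044 = 0.4453
Since Q = 0.4453 < Kc = 0.58, the reaction proceeds forward (toward products) to reach equilibrium.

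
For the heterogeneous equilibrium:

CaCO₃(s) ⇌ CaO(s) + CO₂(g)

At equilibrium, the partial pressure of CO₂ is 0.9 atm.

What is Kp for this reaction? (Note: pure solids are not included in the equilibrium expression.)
K_p = 0.9

Solids (CaCO₃, CaO) have activity 1 and are excluded.
Kp = P(CO₂) = 0.9.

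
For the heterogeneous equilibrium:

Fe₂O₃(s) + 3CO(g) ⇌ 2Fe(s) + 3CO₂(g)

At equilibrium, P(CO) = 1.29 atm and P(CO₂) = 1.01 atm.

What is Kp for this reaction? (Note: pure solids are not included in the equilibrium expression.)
K_p = 0.480

Solids (Fe₂O₃, Fe) are excluded.
Kp = P(CO₂)³/P(CO)³ = (1.01)³/(1.29)³ = 1.03/2.147 = 0.480.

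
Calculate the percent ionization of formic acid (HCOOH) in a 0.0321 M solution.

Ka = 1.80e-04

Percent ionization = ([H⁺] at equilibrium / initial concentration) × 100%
Percent ionization = 7.21%

Let x = [H⁺]. Ka = x²/(C - x) ⇒ x² + (1.80e-04)x - (1.80e-04)(0.0321) = 0. x = 2.3154e-03. Percent = (2.3154e-03/0.0321) × 100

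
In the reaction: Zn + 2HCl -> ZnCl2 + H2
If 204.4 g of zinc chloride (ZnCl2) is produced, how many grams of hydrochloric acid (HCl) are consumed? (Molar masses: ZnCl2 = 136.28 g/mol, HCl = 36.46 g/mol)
Moles of ZnCl2 = 204.4 g ÷ 136.28 g/mol = 1.49985 mol
Mole ratio: 2 mol HCl / 1 mol ZnCl2
Moles of HCl = 1.49985 × (2/1) = 2.99971 mol
Mass of HCl = 2.99971 mol × 36.46 g/mol = 109.4 g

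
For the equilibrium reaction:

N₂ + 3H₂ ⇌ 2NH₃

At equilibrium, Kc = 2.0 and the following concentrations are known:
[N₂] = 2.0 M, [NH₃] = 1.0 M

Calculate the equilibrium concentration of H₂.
[H₂] = 0.6300 M

Kc = ([NH₃]^2) / ([N₂] × [H₂]^3) = 2.0
[H₂]^3 = (product terms)/(Kc · other reactant terms) = 1 / (2.0 · 2) = 0.25
[H₂] = (0.25)^(1/3) = 0.6300 M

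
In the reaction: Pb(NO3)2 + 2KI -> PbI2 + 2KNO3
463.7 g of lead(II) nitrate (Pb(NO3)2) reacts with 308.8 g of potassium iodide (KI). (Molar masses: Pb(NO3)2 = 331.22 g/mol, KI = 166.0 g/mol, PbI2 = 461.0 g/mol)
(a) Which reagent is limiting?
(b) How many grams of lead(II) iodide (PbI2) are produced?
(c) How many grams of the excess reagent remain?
(a) KI, (b) 428.8 g, (c) 155.6 g

Moles of Pb(NO3)2 = 463.7 g ÷ 331.22 g/mol = 1.39998 mol
Moles of KI = 308.8 g ÷ 166.0 g/mol = 1.86024 mol
Moles ÷ coefficient: Pb(NO3)2: 1.39998/1 = 1.4, KI: 1.86024/2 = 0.9301
(a) KI has the smaller value, so KI is the limiting reagent.
(b) Moles of PbI2 = 1.86024 mol KI × (1/2) = 0.93012 mol; mass = 0.93012 mol × 461.0 g/mol = 428.8 g
(c) Pb(NO3)2 consumed = 1.86024 × (1/2) = 0.93012 mol; remaining = 1.39998 − 0.93012 = 0.469855 mol; mass = 0.469855 mol × 331.22 g/mol = 155.6 g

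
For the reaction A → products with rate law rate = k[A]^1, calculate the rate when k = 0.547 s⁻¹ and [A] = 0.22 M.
0.1203 M/s

rate = k·[A]^1 = 0.547·(0.22)^1 = 0.547·0.22 = 0.1203 M/s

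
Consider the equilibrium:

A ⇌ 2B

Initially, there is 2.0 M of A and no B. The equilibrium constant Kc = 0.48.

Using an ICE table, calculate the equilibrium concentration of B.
[B] = 0.867 M

ICE: [A] = 2.0 − x, [B] = 2x.
Kc = (2x)²/(2.0 − x) = 0.48 ⇒ 4x² + 0.48x − 0.96 = 0.
x = (−0.48 + √(0.48² + 4·4·0.96))/(2·4) = (−0.48 + √15.59)/8 = 0.43356.
[B] = 2x = 0.867 M.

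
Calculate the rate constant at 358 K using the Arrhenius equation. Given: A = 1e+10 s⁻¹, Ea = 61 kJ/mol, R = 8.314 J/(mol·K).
1.26e+01 s⁻¹

k = A·exp(-Ea/(R·T)) = 1e+10·exp(-61000/(8.314·358)) = 1e+10·exp(-20.4945) = 1e+10·1.2571e-09 = 1.26e+01 s⁻¹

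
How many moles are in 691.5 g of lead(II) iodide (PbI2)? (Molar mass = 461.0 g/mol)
Moles = 691.5 g ÷ 461.0 g/mol = 1.5 mol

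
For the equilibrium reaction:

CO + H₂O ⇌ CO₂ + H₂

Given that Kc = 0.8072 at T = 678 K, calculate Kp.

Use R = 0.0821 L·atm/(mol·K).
K_p = 0.8072

Δn = (moles gaseous products) − (moles gaseous reactants) = 0
T = 678 K; RT = 0.0821 × 678 = 55.6638
Kp = Kc·(RT)^Δn = 0.8072 × (55.6638)^0 = 0.8072 × 1 = 0.8072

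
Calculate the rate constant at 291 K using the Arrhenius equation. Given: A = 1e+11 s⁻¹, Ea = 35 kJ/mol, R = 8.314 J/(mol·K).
5.22e+04 s⁻¹

k = A·exp(-Ea/(R·T)) = 1e+11·exp(-35000/(8.314·291)) = 1e+11·exp(-14.4666) = 1e+11·5.2150e-07 = 5.22e+04 s⁻¹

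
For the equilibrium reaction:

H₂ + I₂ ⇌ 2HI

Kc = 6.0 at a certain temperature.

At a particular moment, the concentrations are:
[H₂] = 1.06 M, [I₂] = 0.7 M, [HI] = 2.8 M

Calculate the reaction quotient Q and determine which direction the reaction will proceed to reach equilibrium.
Q = 10.566, Q > K, reaction proceeds reverse (toward reactants)

Q = ([HI]^2) / ([H₂] × [I₂])
  = ((2.8)^2) / ((1.06)·(0.7)) = 7.84/0.742 = 10.57
Since Q = 10.57 > Kc = 6.0, the reaction proceeds reverse (toward reactants) to reach equilibrium.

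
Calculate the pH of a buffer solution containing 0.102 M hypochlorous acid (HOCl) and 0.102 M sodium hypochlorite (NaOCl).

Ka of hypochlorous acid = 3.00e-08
pH = 7.52

pKa = -log(3.00e-08) = 7.52. pH = pKa + log([A⁻]/[HA]) = 7.52 + log(0.102/0.102)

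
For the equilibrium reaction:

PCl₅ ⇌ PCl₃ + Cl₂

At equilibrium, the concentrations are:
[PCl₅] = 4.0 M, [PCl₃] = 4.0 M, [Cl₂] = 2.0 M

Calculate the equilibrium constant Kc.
K_c = 2.0000

Kc = ([PCl₃] × [Cl₂]) / ([PCl₅])
   = ((4.0)·(2.0)) / ((4.0))
   = 8 / 4 = 2.0000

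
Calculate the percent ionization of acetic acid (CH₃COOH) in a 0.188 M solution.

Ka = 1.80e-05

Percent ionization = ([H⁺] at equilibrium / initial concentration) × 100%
Percent ionization = 0.974%

Let x = [H⁺]. Ka = x²/(C - x) ⇒ x² + (1.80e-05)x - (1.80e-05)(0.188) = 0. x = 1.8306e-03. Percent = (1.8306e-03/0.188) × 100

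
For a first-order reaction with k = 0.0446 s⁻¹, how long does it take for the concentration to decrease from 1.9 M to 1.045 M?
13.40 s

From ln[A] = ln[A]₀ - k·t: t = ln([A]₀/[A])/k = ln(1.9/1.045)/0.0446 = ln(1.8182)/0.0446 = 0.5978/0.0446 = 13.40 s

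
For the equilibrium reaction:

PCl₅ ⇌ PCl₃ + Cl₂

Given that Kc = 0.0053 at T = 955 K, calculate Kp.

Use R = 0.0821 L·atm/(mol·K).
K_p = 0.4155

Δn = (moles gaseous products) − (moles gaseous reactants) = 1
T = 955 K; RT = 0.0821 × 955 = 78.4055
Kp = Kc·(RT)^Δn = 0.0053 × (78.4055)^1 = 0.0053 × 78.4055 = 0.4155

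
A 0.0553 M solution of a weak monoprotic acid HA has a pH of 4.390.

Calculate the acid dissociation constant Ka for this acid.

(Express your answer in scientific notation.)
K_a = 3.00e-08

[H⁺] = 10^(−pH) = 10^(−4.390) = 4.074e-05 M. For HA ⇌ H⁺ + A⁻, Ka = x²/(C − x) = (4.074e-05)²/(0.0553 − 4.074e-05) = 3.00e-08.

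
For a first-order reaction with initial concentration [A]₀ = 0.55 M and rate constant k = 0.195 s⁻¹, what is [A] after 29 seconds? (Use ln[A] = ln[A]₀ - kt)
0.0019 M

ln[A] = ln[A]₀ - k·t = ln(0.55) - (0.195)·(29) = -0.5978 - 5.6550 = -6.2528
[A] = e^(-6.2528) = 0.0019 M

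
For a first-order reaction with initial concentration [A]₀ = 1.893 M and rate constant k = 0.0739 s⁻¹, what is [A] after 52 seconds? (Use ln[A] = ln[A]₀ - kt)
0.0406 M

ln[A] = ln[A]₀ - k·t = ln(1.893) - (0.0739)·(52) = 0.6382 - 3.8428 = -3.2046
[A] = e^(-3.2046) = 0.0406 M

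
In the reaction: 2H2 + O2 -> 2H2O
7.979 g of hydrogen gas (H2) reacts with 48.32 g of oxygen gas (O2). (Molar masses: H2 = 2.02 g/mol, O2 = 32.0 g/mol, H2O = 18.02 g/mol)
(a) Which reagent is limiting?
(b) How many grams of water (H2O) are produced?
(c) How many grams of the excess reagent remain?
(a) O2, (b) 54.42 g, (c) 1.879 g

Moles of H2 = 7.979 g ÷ 2.02 g/mol = 3.95 mol
Moles of O2 = 48.32 g ÷ 32.0 g/mol = 1.51 mol
Moles ÷ coefficient: H2: 3.95/2 = 1.975, O2: 1.51/1 = 1.51
(a) O2 has the smaller value, so O2 is the limiting reagent.
(b) Moles of H2O = 1.51 mol O2 × (2/1) = 3.02 mol; mass = 3.02 mol × 18.02 g/mol = 54.42 g
(c) H2 consumed = 1.51 × (2/1) = 3.02 mol; remaining = 3.95 − 3.02 = 0.93 mol; mass = 0.93 mol × 2.02 g/mol = 1.879 g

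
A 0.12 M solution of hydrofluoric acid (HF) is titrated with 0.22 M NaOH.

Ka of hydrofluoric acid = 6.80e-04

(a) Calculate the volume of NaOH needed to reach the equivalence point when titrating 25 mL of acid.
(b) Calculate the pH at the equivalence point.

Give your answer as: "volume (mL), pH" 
V = 13.6 mL, pH = 8.03

(a) At equivalence: moles acid = moles base.
moles acid = 0.12 × 0.025 = 0.003 mol; V_NaOH = 0.003/0.22 = 0.01364 L = 13.6 mL.
(b) At equivalence, all acid → conjugate base A⁻ at [A⁻] = 0.003/0.03864 = 0.07765 M.
Kb = Kw/Ka = 1.0e-14/6.80e-04 = 1.471e-11; [OH⁻] = √(Kb·[A⁻]) = 1.069e-06; pOH = 5.97; pH = 14 − pOH = 8.03.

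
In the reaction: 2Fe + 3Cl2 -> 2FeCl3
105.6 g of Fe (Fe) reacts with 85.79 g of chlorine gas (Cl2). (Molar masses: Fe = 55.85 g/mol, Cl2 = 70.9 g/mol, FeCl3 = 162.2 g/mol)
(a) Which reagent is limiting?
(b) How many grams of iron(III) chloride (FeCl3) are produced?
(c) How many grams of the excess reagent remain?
(a) Cl2, (b) 130.8 g, (c) 60.55 g

Moles of Fe = 105.6 g ÷ 55.85 g/mol = 1.89078 mol
Moles of Cl2 = 85.79 g ÷ 70.9 g/mol = 1.21001 mol
Moles ÷ coefficient: Fe: 1.89078/2 = 0.9454, Cl2: 1.21001/3 = 0.4033
(a) Cl2 has the smaller value, so Cl2 is the limiting reagent.
(b) Moles of FeCl3 = 1.21001 mol Cl2 × (2/3) = 0.806676 mol; mass = 0.806676 mol × 162.2 g/mol = 130.8 g
(c) Fe consumed = 1.21001 × (2/3) = 0.806676 mol; remaining = 1.89078 − 0.806676 = 1.0841 mol; mass = 1.0841 mol × 55.85 g/mol = 60.55 g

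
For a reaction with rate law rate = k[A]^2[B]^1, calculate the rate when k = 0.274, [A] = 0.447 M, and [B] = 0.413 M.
0.02261 M/s

rate = k·[A]^2·[B]^1 = 0.274·(0.447)^2·(0.413)^1 = 0.274·0.199809·0.413 = 0.02261 M/s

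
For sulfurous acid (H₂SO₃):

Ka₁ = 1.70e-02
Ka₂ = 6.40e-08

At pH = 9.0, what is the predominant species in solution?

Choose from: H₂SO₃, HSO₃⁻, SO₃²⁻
SO₃²⁻

pKa1 = 1.77, pKa2 = 7.19. Each pKa is the crossover between adjacent species; pH = 9.0 lies in the region where SO₃²⁻ predominates.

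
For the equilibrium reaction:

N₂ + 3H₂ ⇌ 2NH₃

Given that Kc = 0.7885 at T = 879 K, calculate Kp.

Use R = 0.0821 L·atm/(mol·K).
K_p = 1.51e-04

Δn = (moles gaseous products) − (moles gaseous reactants) = -2
T = 879 K; RT = 0.0821 × 879 = 72.1659
Kp = Kc·(RT)^Δn = 0.7885 × (72.1659)^-2 = 0.7885 × 0.000192015 = 1.51e-04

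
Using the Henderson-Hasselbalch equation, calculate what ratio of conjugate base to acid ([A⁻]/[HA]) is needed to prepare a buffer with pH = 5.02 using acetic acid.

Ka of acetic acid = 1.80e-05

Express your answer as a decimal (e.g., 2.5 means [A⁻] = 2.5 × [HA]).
[A⁻]/[HA] = 1.885

pKa = −log(1.80e-05) = 4.7447. pH = pKa + log([A⁻]/[HA]). 5.02 = 4.7447 + log(ratio). log(ratio) = 5.02 − 4.7447 = 0.2753. ratio = 10^(0.2753) = 1.885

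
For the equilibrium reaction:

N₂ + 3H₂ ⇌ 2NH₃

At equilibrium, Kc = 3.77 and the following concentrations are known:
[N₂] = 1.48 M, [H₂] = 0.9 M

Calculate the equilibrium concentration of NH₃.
[NH₃] = 2.0168 M

Kc = ([NH₃]^2) / ([N₂] × [H₂]^3) = 3.77
[NH₃]^2 = Kc · (reactant terms)/(other product terms) = 3.77 · 1.0789 / 1 = 4.0675
[NH₃] = (4.0675)^(1/2) = 2.0168 M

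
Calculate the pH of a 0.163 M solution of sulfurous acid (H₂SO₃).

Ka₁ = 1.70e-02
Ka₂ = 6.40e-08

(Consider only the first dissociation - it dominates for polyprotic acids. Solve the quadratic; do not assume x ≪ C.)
pH = 1.35

x² + Ka₁·x − Ka₁·C = 0 with Ka₁ = 1.70e-02, C = 0.163.
x = (−Ka₁ + √(Ka₁² + 4·Ka₁·C))/2 = 4.4822e-02 M, so pH = 1.35.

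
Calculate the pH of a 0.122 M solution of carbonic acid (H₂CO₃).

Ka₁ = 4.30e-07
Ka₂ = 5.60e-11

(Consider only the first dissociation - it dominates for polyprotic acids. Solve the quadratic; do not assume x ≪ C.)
pH = 3.64

x² + Ka₁·x − Ka₁·C = 0 with Ka₁ = 4.30e-07, C = 0.122.
x = (−Ka₁ + √(Ka₁² + 4·Ka₁·C))/2 = 2.2883e-04 M, so pH = 3.64.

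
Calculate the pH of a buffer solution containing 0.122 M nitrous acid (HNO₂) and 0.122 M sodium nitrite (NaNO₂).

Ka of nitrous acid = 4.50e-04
pH = 3.35

pKa = -log(4.50e-04) = 3.35. pH = pKa + log([A⁻]/[HA]) = 3.35 + log(0.122/0.122)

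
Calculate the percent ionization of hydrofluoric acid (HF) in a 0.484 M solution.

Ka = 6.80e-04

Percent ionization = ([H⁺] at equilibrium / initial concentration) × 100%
Percent ionization = 3.68%

Let x = [H⁺]. Ka = x²/(C - x) ⇒ x² + (6.80e-04)x - (6.80e-04)(0.484) = 0. x = 1.7805e-02. Percent = (1.7805e-02/0.484) × 100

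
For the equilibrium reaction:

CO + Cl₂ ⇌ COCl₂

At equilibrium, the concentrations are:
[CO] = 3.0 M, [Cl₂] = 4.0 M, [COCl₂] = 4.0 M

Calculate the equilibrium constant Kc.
K_c = 0.3333

Kc = ([COCl₂]) / ([CO] × [Cl₂])
   = ((4.0)) / ((3.0)·(4.0))
   = 4 / 12 = 0.3333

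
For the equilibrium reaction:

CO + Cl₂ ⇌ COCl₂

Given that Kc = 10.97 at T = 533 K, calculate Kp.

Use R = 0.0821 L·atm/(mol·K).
K_p = 0.2507

Δn = (moles gaseous products) − (moles gaseous reactants) = -1
T = 533 K; RT = 0.0821 × 533 = 43.7593
Kp = Kc·(RT)^Δn = 10.97 × (43.7593)^-1 = 10.97 × 0.0228523 = 0.2507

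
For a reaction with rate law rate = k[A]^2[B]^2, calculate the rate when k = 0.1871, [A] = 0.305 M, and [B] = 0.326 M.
0.00185 M/s

rate = k·[A]^2·[B]^2 = 0.1871·(0.305)^2·(0.326)^2 = 0.1871·0.093025·0.106276 = 0.00185 M/s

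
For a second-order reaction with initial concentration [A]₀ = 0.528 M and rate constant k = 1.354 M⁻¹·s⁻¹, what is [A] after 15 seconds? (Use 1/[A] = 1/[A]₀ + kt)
0.0450 M

1/[A] = 1/[A]₀ + k·t = 1/0.528 + (1.354)·(15) = 1.8939 + 20.3100 = 22.2039
[A] = 1/22.2039 = 0.0450 M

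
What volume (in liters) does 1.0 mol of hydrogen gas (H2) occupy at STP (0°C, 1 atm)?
At STP, 1 mol of gas occupies 22.4 L
Volume = 1.0 mol × 22.4 L/mol = 22.40 L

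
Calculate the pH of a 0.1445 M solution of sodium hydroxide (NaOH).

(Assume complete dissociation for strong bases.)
pH = 13.16

[OH⁻] = 0.1445 M for strong base. pOH = -log[OH⁻] = 0.84, pH = 14 - pOH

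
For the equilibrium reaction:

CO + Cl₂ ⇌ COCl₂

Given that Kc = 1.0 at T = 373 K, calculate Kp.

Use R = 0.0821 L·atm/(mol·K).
K_p = 0.0327

Δn = (moles gaseous products) − (moles gaseous reactants) = -1
T = 373 K; RT = 0.0821 × 373 = 30.6233
Kp = Kc·(RT)^Δn = 1.0 × (30.6233)^-1 = 1.0 × 0.0326549 = 0.0327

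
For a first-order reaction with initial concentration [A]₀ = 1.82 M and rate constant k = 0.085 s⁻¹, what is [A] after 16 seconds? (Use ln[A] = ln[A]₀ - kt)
0.4671 M

ln[A] = ln[A]₀ - k·t = ln(1.82) - (0.085)·(16) = 0.5988 - 1.3600 = -0.7612
[A] = e^(-0.7612) = 0.4671 M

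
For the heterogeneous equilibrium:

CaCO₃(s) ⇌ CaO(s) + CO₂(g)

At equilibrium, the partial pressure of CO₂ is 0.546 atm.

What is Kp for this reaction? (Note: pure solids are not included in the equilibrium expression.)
K_p = 0.546

Solids (CaCO₃, CaO) have activity 1 and are excluded.
Kp = P(CO₂) = 0.546.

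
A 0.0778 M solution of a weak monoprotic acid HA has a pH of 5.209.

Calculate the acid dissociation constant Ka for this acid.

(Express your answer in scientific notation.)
K_a = 4.91e-10

[H⁺] = 10^(−pH) = 10^(−5.209) = 6.180e-06 M. For HA ⇌ H⁺ + A⁻, Ka = x²/(C − x) = (6.180e-06)²/(0.0778 − 6.180e-06) = 4.91e-10.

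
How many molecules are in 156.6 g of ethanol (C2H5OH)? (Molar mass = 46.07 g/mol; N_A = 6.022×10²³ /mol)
Moles = 156.6 g ÷ 46.07 g/mol = 3.39918 mol
Molecules = 3.39918 mol × 6.022×10²³ /mol = 2.047e+24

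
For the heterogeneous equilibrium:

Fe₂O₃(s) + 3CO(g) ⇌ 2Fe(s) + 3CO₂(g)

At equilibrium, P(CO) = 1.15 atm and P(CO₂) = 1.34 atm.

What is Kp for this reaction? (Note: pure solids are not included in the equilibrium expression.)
K_p = 1.582

Solids (Fe₂O₃, Fe) are excluded.
Kp = P(CO₂)³/P(CO)³ = (1.34)³/(1.15)³ = 2.406/1.521 = 1.582.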